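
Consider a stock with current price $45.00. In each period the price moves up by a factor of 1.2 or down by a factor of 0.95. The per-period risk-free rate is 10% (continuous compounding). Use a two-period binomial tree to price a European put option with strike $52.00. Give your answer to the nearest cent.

$1.61

Risk-neutral probability p = (e^0.1 − 0.95)/(1.2 − 0.95) = 0.1552/0.2500 = 0.6207
Terminal stock prices: S_uu = 64.8, S_ud = 51.3, S_dd = 40.61
Terminal payoffs (K − S): max(-12.8, 0) = 0, max(0.7, 0) = 0.7, max(11.39, 0) = 11.39
Node u (S = 54): V_u = e^(−0.1)·[0.6207·0.0000 + 0.3793·0.7000] = 0.2403
Node d (S = 42.75): V_d = e^(−0.1)·[0.6207·0.7000 + 0.3793·11.3875] = 4.3015
Node 0 (S = 45): V_0 = e^(−0.1)·[0.6207·0.2403 + 0.3793·4.3015] = 1.6113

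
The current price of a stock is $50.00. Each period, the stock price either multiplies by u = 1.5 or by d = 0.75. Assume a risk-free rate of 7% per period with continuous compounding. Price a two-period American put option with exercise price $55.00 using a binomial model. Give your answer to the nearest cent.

Risk-neutral probability p = (e^0.07 − 0.75)/(1.5 − 0.75) = 0.3225/0.7500 = 0.4300
Terminal stock prices: S_uu = 112.5, S_ud = 56.25, S_dd = 28.12
Terminal payoffs (K − S): max(-57.5, 0) = 0, max(-1.25, 0) = 0, max(26.88, 0) = 26.88
Node u (S = 75): continuation = e^(−0.07)·[0.4300·0.0000 + 0.5700·0.0000] = 0.0000; exercise value = 0.0000 ≤ continuation, so V_u = 0.0000
Node d (S = 37.5): continuation = e^(−0.07)·[0.4300·0.0000 + 0.5700·26.8750] = 14.2828; exercise value = 17.5000 > continuation, so V_d = 17.5000 (exercise)
Node 0 (S = 50): continuation = e^(−0.07)·[0.4300·0.0000 + 0.5700·17.5000] = 9.3005; exercise value = 5.0000 ≤ continuation, so V_0 = 9.3005

$9.30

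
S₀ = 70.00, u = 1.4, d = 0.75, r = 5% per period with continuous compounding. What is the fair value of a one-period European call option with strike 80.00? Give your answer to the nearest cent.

Risk-neutral probability p = (e^0.05 − 0.75)/(1.4 − 0.75) = 0.3013/0.6500 = 0.4635
Terminal stock prices: S_u = 98, S_d = 52.5
Terminal payoffs (S − K): max(18, 0) = 18, max(-27.5, 0) = 0
Node 0 (S = 70): V_0 = e^(−0.05)·[0.4635·18.0000 + 0.5365·0.0000] = 7.9360

7.94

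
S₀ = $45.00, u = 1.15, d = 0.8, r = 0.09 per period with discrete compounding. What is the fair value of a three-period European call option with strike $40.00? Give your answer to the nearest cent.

Risk-neutral probability p = (1 + 0.09 − 0.8)/(1.15 − 0.8) = 0.2900/0.3500 = 0.8286
Terminal stock prices: S_uuu = 68.44, S_uud = 47.61, S_udd = 33.12, S_ddd = 23.04
Terminal payoffs (S − K): max(28.44, 0) = 28.44, max(7.61, 0) = 7.61, max(-6.88, 0) = 0, max(-16.96, 0) = 0
Node uu (S = 59.51): V_uu = 1/1.09·[0.8286·28.4394 + 0.1714·7.6100] = 22.8153
Node ud (S = 41.4): V_ud = 1/1.09·[0.8286·7.6100 + 0.1714·0.0000] = 5.7848
Node dd (S = 28.8): V_dd = 1/1.09·[0.8286·0.0000 + 0.1714·0.0000] = 0.0000
Node u (S = 51.75): V_u = 1/1.09·[0.8286·22.8153 + 0.1714·5.7848] = 18.2530
Node d (S = 36): V_d = 1/1.09·[0.8286·5.7848 + 0.1714·0.0000] = 4.3974
Node 0 (S = 45): V_0 = 1/1.09·[0.8286·18.2530 + 0.1714·4.3974] = 14.5667

$14.57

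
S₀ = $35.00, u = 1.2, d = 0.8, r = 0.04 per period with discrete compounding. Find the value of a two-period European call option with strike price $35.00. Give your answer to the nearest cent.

$5.13

Risk-neutral probability p = (1 + 0.04 − 0.8)/(1.2 − 0.8) = 0.2400/0.4000 = 0.6000
Terminal stock prices: S_uu = 50.4, S_ud = 33.6, S_dd = 22.4
Terminal payoffs (S − K): max(15.4, 0) = 15.4, max(-1.4, 0) = 0, max(-12.6, 0) = 0
Node u (S = 42): V_u = 1/1.04·[0.6000·15.4000 + 0.4000·0.0000] = 8.8846
Node d (S = 28): V_d = 1/1.04·[0.6000·0.0000 + 0.4000·0.0000] = 0.0000
Node 0 (S = 35): V_0 = 1/1.04·[0.6000·8.8846 + 0.4000·0.0000] = 5.1257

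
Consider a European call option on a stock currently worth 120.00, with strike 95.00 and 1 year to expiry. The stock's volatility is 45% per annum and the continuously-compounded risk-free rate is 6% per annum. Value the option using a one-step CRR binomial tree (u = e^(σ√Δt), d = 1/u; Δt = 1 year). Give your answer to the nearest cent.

40.01

CRR parameters: u = e^(σ√Δt) = e^(0.45·√1) = 1.5683, d = 1/u = 0.6376
Per-period rate: rΔt = 0.06·1 = 0.06, so R = e^0.06 = 1.0618
Risk-neutral probability p = (e^0.06 − 0.6376)/(1.5683 − 0.6376) = 0.4242/0.9307 = 0.4558
Terminal stock prices: S_u = 188.2, S_d = 76.52
Terminal payoffs (S − K): max(93.2, 0) = 93.2, max(-18.48, 0) = 0
Node 0 (S = 120): V_0 = e^(−0.06)·[0.4558·93.1975 + 0.5442·0.0000] = 40.0058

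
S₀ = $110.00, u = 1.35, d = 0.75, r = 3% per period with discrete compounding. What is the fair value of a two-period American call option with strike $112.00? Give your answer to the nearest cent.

Risk-neutral probability p = (1 + 0.03 − 0.75)/(1.35 − 0.75) = 0.2800/0.6000 = 0.4667
Terminal stock prices: S_uu = 200.5, S_ud = 111.4, S_dd = 61.88
Terminal payoffs (S − K): max(88.48, 0) = 88.48, max(-0.625, 0) = 0, max(-50.12, 0) = 0
Node u (S = 148.5): continuation = 1/1.03·[0.4667·88.4750 + 0.5333·0.0000] = 40.0858; exercise value = 36.5000 ≤ continuation, so V_u = 40.0858
Node d (S = 82.5): continuation = 1/1.03·[0.4667·0.0000 + 0.5333·0.0000] = 0.0000; exercise value = 0.0000 ≤ continuation, so V_d = 0.0000
Node 0 (S = 110): continuation = 1/1.03·[0.4667·40.0858 + 0.5333·0.0000] = 18.1618; exercise value = 0.0000 ≤ continuation, so V_0 = 18.1618

$18.16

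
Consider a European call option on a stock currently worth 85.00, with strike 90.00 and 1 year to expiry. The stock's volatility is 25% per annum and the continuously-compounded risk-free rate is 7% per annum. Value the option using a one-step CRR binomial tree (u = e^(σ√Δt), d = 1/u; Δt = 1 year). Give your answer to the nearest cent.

10.38

CRR parameters: u = e^(σ√Δt) = e^(0.25·√1) = 1.2840, d = 1/u = 0.7788
Per-period rate: rΔt = 0.07·1 = 0.07, so R = e^0.07 = 1.0725
Risk-neutral probability p = (e^0.07 − 0.7788)/(1.2840 − 0.7788) = 0.2937/0.5052 = 0.5813
Terminal stock prices: S_u = 109.1, S_d = 66.2
Terminal payoffs (S − K): max(19.14, 0) = 19.14, max(-23.8, 0) = 0
Node 0 (S = 85): V_0 = e^(−0.07)·[0.5813·19.1422 + 0.4187·0.0000] = 10.3758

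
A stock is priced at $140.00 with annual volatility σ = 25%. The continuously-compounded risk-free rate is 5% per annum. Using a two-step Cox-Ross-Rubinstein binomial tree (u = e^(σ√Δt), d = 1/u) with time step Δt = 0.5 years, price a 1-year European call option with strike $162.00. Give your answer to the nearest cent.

$9.88

CRR parameters: u = e^(σ√Δt) = e^(0.25·√0.5) = 1.1934, d = 1/u = 0.8380
Per-period rate: rΔt = 0.05·0.5 = 0.025, so R = e^0.025 = 1.0253
Risk-neutral probability p = (e^0.025 − 0.8380)/(1.1934 − 0.8380) = 0.1873/0.3554 = 0.5272
Terminal stock prices: S_uu = 199.4, S_ud = 140, S_dd = 98.31
Terminal payoffs (S − K): max(37.38, 0) = 37.38, max(-22, 0) = 0, max(-63.69, 0) = 0
Node u (S = 167.1): V_u = e^(−0.025)·[0.5272·37.3767 + 0.4728·0.0000] = 19.2167
Node d (S = 117.3): V_d = e^(−0.025)·[0.5272·0.0000 + 0.4728·0.0000] = 0.0000
Node 0 (S = 140): V_0 = e^(−0.025)·[0.5272·19.2167 + 0.4728·0.0000] = 9.8800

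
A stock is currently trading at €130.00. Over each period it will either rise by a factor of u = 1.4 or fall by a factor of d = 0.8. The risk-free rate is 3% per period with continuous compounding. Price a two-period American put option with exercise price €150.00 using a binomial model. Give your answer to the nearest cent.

Risk-neutral probability p = (e^0.03 − 0.8)/(1.4 − 0.8) = 0.2305/0.6000 = 0.3841
Terminal stock prices: S_uu = 254.8, S_ud = 145.6, S_dd = 83.2
Terminal payoffs (K − S): max(-104.8, 0) = 0, max(4.4, 0) = 4.4, max(66.8, 0) = 66.8
Node u (S = 182): continuation = e^(−0.03)·[0.3841·0.0000 + 0.6159·4.4000] = 2.6299; exercise value = 0.0000 ≤ continuation, so V_u = 2.6299
Node d (S = 104): continuation = e^(−0.03)·[0.3841·4.4000 + 0.6159·66.8000] = 41.5668; exercise value = 46.0000 > continuation, so V_d = 46.0000 (exercise)
Node 0 (S = 130): continuation = e^(−0.03)·[0.3841·2.6299 + 0.6159·46.0000] = 28.4748; exercise value = 20.0000 ≤ continuation, so V_0 = 28.4748

€28.47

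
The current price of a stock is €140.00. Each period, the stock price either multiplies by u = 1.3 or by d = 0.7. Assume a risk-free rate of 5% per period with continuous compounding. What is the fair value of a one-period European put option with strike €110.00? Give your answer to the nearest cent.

€4.73

Risk-neutral probability p = (e^0.05 − 0.7)/(1.3 − 0.7) = 0.3513/0.6000 = 0.5855
Terminal stock prices: S_u = 182, S_d = 98
Terminal payoffs (K − S): max(-72, 0) = 0, max(12, 0) = 12
Node 0 (S = 140): V_0 = e^(−0.05)·[0.5855·0.0000 + 0.4145·12.0000] = 4.7320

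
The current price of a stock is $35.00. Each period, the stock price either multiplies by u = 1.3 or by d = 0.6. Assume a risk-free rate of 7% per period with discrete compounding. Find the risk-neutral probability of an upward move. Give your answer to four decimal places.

Risk-neutral probability p = (1 + 0.07 − 0.6)/(1.3 − 0.6) = 0.4700/0.7000 = 0.6714

p = 0.6714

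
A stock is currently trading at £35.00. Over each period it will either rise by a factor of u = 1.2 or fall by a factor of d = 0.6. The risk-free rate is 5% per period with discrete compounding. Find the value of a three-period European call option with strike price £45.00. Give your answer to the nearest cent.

Risk-neutral probability p = (1 + 0.05 − 0.6)/(1.2 − 0.6) = 0.4500/0.6000 = 0.7500
Terminal stock prices: S_uuu = 60.48, S_uud = 30.24, S_udd = 15.12, S_ddd = 7.56
Terminal payoffs (S − K): max(15.48, 0) = 15.48, max(-14.76, 0) = 0, max(-29.88, 0) = 0, max(-37.44, 0) = 0
Node uu (S = 50.4): V_uu = 1/1.05·[0.7500·15.4800 + 0.2500·0.0000] = 11.0571
Node ud (S = 25.2): V_ud = 1/1.05·[0.7500·0.0000 + 0.2500·0.0000] = 0.0000
Node dd (S = 12.6): V_dd = 1/1.05·[0.7500·0.0000 + 0.2500·0.0000] = 0.0000
Node u (S = 42): V_u = 1/1.05·[0.7500·11.0571 + 0.2500·0.0000] = 7.8980
Node d (S = 21): V_d = 1/1.05·[0.7500·0.0000 + 0.2500·0.0000] = 0.0000
Node 0 (S = 35): V_0 = 1/1.05·[0.7500·7.8980 + 0.2500·0.0000] = 5.6414

£5.64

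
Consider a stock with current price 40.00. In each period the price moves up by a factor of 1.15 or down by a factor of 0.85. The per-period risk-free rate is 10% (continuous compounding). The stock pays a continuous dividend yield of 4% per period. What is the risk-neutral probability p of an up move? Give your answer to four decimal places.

Per-period risk-free factor R = e^0.1 = 1.1052; dividend-adjusted growth = e^(0.1−0.04) = 1.0618.
Risk-neutral probability p = (1.0618 − 0.85)/(1.15 − 0.85) = 0.2118/0.3000 = 0.7061

p = 0.7061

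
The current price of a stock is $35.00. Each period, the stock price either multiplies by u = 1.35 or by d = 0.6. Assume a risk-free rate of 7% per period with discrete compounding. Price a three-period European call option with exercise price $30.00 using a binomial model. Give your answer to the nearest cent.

Risk-neutral probability p = (1 + 0.07 − 0.6)/(1.35 − 0.6) = 0.4700/0.7500 = 0.6267
Terminal stock prices: S_uuu = 86.11, S_uud = 38.27, S_udd = 17.01, S_ddd = 7.56
Terminal payoffs (S − K): max(56.11, 0) = 56.11, max(8.273, 0) = 8.273, max(-12.99, 0) = 0, max(-22.44, 0) = 0
Node uu (S = 63.79): V_uu = 1/1.07·[0.6267·56.1131 + 0.3733·8.2725] = 35.7501
Node ud (S = 28.35): V_ud = 1/1.07·[0.6267·8.2725 + 0.3733·0.0000] = 4.8450
Node dd (S = 12.6): V_dd = 1/1.07·[0.6267·0.0000 + 0.3733·0.0000] = 0.0000
Node u (S = 47.25): V_u = 1/1.07·[0.6267·35.7501 + 0.3733·4.8450] = 22.6282
Node d (S = 21): V_d = 1/1.07·[0.6267·4.8450 + 0.3733·0.0000] = 2.8375
Node 0 (S = 35): V_0 = 1/1.07·[0.6267·22.6282 + 0.3733·2.8375] = 14.2427

$14.24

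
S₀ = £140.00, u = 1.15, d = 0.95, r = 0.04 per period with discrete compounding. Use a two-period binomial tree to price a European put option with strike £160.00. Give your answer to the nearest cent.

£12.64

Risk-neutral probability p = (1 + 0.04 − 0.95)/(1.15 − 0.95) = 0.0900/0.2000 = 0.4500
Terminal stock prices: S_uu = 185.1, S_ud = 152.9, S_dd = 126.3
Terminal payoffs (K − S): max(-25.15, 0) = 0, max(7.05, 0) = 7.05, max(33.65, 0) = 33.65
Node u (S = 161): V_u = 1/1.04·[0.4500·0.0000 + 0.5500·7.0500] = 3.7284
Node d (S = 133): V_d = 1/1.04·[0.4500·7.0500 + 0.5500·33.6500] = 20.8462
Node 0 (S = 140): V_0 = 1/1.04·[0.4500·3.7284 + 0.5500·20.8462] = 12.6376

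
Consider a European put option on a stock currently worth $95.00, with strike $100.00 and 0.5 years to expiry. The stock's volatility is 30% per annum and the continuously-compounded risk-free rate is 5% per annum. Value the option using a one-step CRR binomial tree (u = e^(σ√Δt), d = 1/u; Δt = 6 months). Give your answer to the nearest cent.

$11.15

CRR parameters: u = e^(σ√Δt) = e^(0.3·√0.5) = 1.2363, d = 1/u = 0.8089
Per-period rate: rΔt = 0.05·0.5 = 0.025, so R = e^0.025 = 1.0253
Risk-neutral probability p = (e^0.025 − 0.8089)/(1.2363 − 0.8089) = 0.2165/0.4275 = 0.5064
Terminal stock prices: S_u = 117.4, S_d = 76.84
Terminal payoffs (K − S): max(-17.45, 0) = 0, max(23.16, 0) = 23.16
Node 0 (S = 95): V_0 = e^(−0.025)·[0.5064·0.0000 + 0.4936·23.1585] = 11.1491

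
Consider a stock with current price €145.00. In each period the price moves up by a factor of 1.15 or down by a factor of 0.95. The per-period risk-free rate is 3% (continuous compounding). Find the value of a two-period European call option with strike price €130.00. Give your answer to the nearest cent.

€22.57

Risk-neutral probability p = (e^0.03 − 0.95)/(1.15 − 0.95) = 0.0805/0.2000 = 0.4023
Terminal stock prices: S_uu = 191.8, S_ud = 158.4, S_dd = 130.9
Terminal payoffs (S − K): max(61.76, 0) = 61.76, max(28.41, 0) = 28.41, max(0.8625, 0) = 0.8625
Node u (S = 166.8): V_u = e^(−0.03)·[0.4023·61.7625 + 0.5977·28.4125] = 40.5921
Node d (S = 137.8): V_d = e^(−0.03)·[0.4023·28.4125 + 0.5977·0.8625] = 11.5921
Node 0 (S = 145): V_0 = e^(−0.03)·[0.4023·40.5921 + 0.5977·11.5921] = 22.5706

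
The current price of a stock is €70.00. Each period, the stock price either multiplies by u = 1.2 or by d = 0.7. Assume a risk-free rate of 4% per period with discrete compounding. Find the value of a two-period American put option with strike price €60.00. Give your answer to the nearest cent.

Risk-neutral probability p = (1 + 0.04 − 0.7)/(1.2 − 0.7) = 0.3400/0.5000 = 0.6800
Terminal stock prices: S_uu = 100.8, S_ud = 58.8, S_dd = 34.3
Terminal payoffs (K − S): max(-40.8, 0) = 0, max(1.2, 0) = 1.2, max(25.7, 0) = 25.7
Node u (S = 84): continuation = 1/1.04·[0.6800·0.0000 + 0.3200·1.2000] = 0.3692; exercise value = 0.0000 ≤ continuation, so V_u = 0.3692
Node d (S = 49): continuation = 1/1.04·[0.6800·1.2000 + 0.3200·25.7000] = 8.6923; exercise value = 11.0000 > continuation, so V_d = 11.0000 (exercise)
Node 0 (S = 70): continuation = 1/1.04·[0.6800·0.3692 + 0.3200·11.0000] = 3.6260; exercise value = 0.0000 ≤ continuation, so V_0 = 3.6260

€3.63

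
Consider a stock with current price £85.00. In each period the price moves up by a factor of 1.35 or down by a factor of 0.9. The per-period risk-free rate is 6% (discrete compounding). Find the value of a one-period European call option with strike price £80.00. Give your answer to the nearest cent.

£11.66

Risk-neutral probability p = (1 + 0.06 − 0.9)/(1.35 − 0.9) = 0.1600/0.4500 = 0.3556
Terminal stock prices: S_u = 114.8, S_d = 76.5
Terminal payoffs (S − K): max(34.75, 0) = 34.75, max(-3.5, 0) = 0
Node 0 (S = 85): V_0 = 1/1.06·[0.3556·34.7500 + 0.6444·0.0000] = 11.6562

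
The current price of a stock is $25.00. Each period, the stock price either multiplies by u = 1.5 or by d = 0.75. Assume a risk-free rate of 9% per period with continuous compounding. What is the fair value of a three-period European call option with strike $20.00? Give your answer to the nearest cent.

Risk-neutral probability p = (e^0.09 − 0.75)/(1.5 − 0.75) = 0.3442/0.7500 = 0.4589
Terminal stock prices: S_uuu = 84.38, S_uud = 42.19, S_udd = 21.09, S_ddd = 10.55
Terminal payoffs (S − K): max(64.38, 0) = 64.38, max(22.19, 0) = 22.19, max(1.094, 0) = 1.094, max(-9.453, 0) = 0
Node uu (S = 56.25): V_uu = e^(−0.09)·[0.4589·64.3750 + 0.5411·22.1875] = 37.9714
Node ud (S = 28.12): V_ud = e^(−0.09)·[0.4589·22.1875 + 0.5411·1.0938] = 9.8464
Node dd (S = 14.06): V_dd = e^(−0.09)·[0.4589·1.0938 + 0.5411·0.0000] = 0.4587
Node u (S = 37.5): V_u = e^(−0.09)·[0.4589·37.9714 + 0.5411·9.8464] = 20.7946
Node d (S = 18.75): V_d = e^(−0.09)·[0.4589·9.8464 + 0.5411·0.4587] = 4.3564
Node 0 (S = 25): V_0 = e^(−0.09)·[0.4589·20.7946 + 0.5411·4.3564] = 10.8757

$10.88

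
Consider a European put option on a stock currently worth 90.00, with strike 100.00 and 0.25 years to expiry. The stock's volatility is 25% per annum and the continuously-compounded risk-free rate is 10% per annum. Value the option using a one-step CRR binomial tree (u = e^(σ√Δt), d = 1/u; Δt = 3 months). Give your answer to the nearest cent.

8.63

CRR parameters: u = e^(σ√Δt) = e^(0.25·√0.25) = 1.1331, d = 1/u = 0.8825
Per-period rate: rΔt = 0.1·0.25 = 0.025, so R = e^0.025 = 1.0253
Risk-neutral probability p = (e^0.025 − 0.8825)/(1.1331 − 0.8825) = 0.1428/0.2507 = 0.5698
Terminal stock prices: S_u = 102, S_d = 79.42
Terminal payoffs (K − S): max(-1.983, 0) = 0, max(20.58, 0) = 20.58
Node 0 (S = 90): V_0 = e^(−0.025)·[0.5698·0.0000 + 0.4302·20.5753] = 8.6332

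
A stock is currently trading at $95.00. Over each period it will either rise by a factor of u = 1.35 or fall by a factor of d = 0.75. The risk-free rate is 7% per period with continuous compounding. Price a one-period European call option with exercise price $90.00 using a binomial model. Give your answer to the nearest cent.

Risk-neutral probability p = (e^0.07 − 0.75)/(1.35 − 0.75) = 0.3225/0.6000 = 0.5375
Terminal stock prices: S_u = 128.2, S_d = 71.25
Terminal payoffs (S − K): max(38.25, 0) = 38.25, max(-18.75, 0) = 0
Node 0 (S = 95): V_0 = e^(−0.07)·[0.5375·38.2500 + 0.4625·0.0000] = 19.1699

$19.17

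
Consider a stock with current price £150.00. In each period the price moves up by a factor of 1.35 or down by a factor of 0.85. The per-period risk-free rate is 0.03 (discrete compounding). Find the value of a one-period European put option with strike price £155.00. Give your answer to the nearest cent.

Risk-neutral probability p = (1 + 0.03 − 0.85)/(1.35 − 0.85) = 0.1800/0.5000 = 0.3600
Terminal stock prices: S_u = 202.5, S_d = 127.5
Terminal payoffs (K − S): max(-47.5, 0) = 0, max(27.5, 0) = 27.5
Node 0 (S = 150): V_0 = 1/1.03·[0.3600·0.0000 + 0.6400·27.5000] = 17.0874

£17.09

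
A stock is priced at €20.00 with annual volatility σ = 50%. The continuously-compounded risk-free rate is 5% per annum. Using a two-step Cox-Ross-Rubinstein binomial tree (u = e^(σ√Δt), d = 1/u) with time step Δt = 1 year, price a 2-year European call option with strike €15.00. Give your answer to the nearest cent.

€8.70

CRR parameters: u = e^(σ√Δt) = e^(0.5·√1) = 1.6487, d = 1/u = 0.6065
Per-period rate: rΔt = 0.05·1 = 0.05, so R = e^0.05 = 1.0513
Risk-neutral probability p = (e^0.05 − 0.6065)/(1.6487 − 0.6065) = 0.4447/1.0422 = 0.4267
Terminal stock prices: S_uu = 54.37, S_ud = 20, S_dd = 7.358
Terminal payoffs (S − K): max(39.37, 0) = 39.37, max(5, 0) = 5, max(-7.642, 0) = 0
Node u (S = 32.97): V_u = e^(−0.05)·[0.4267·39.3656 + 0.5733·5.0000] = 18.7060
Node d (S = 12.13): V_d = e^(−0.05)·[0.4267·5.0000 + 0.5733·0.0000] = 2.0296
Node 0 (S = 20): V_0 = e^(−0.05)·[0.4267·18.7060 + 0.5733·2.0296] = 8.7000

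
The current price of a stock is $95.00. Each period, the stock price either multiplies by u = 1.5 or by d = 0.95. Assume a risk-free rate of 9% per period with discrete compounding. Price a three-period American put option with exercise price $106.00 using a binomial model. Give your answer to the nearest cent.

$11.00

Risk-neutral probability p = (1 + 0.09 − 0.95)/(1.5 − 0.95) = 0.1400/0.5500 = 0.2545
Terminal stock prices: S_uuu = 320.6, S_uud = 203.1, S_udd = 128.6, S_ddd = 81.45
Terminal payoffs (K − S): max(-214.6, 0) = 0, max(-97.06, 0) = 0, max(-22.61, 0) = 0, max(24.55, 0) = 24.55
Node uu (S = 213.8): continuation = 1/1.09·[0.2545·0.0000 + 0.7455·0.0000] = 0.0000; exercise value = 0.0000 ≤ continuation, so V_uu = 0.0000
Node ud (S = 135.4): continuation = 1/1.09·[0.2545·0.0000 + 0.7455·0.0000] = 0.0000; exercise value = 0.0000 ≤ continuation, so V_ud = 0.0000
Node dd (S = 85.74): continuation = 1/1.09·[0.2545·0.0000 + 0.7455·24.5494] = 16.7894; exercise value = 20.2625 > continuation, so V_dd = 20.2625 (exercise)
Node u (S = 142.5): continuation = 1/1.09·[0.2545·0.0000 + 0.7455·0.0000] = 0.0000; exercise value = 0.0000 ≤ continuation, so V_u = 0.0000
Node d (S = 90.25): continuation = 1/1.09·[0.2545·0.0000 + 0.7455·20.2625] = 13.8576; exercise value = 15.7500 > continuation, so V_d = 15.7500 (exercise)
Node 0 (S = 95): continuation = 1/1.09·[0.2545·0.0000 + 0.7455·15.7500] = 10.7715; exercise value = 11.0000 > continuation, so V_0 = 11.0000 (exercise)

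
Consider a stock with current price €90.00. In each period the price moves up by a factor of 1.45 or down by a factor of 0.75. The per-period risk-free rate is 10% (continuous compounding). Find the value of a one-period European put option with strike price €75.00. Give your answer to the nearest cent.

€3.34

Risk-neutral probability p = (e^0.1 − 0.75)/(1.45 − 0.75) = 0.3552/0.7000 = 0.5074
Terminal stock prices: S_u = 130.5, S_d = 67.5
Terminal payoffs (K − S): max(-55.5, 0) = 0, max(7.5, 0) = 7.5
Node 0 (S = 90): V_0 = e^(−0.1)·[0.5074·0.0000 + 0.4926·7.5000] = 3.3430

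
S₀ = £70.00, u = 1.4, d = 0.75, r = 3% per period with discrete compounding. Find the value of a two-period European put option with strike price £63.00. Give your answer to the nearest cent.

£7.22

Risk-neutral probability p = (1 + 0.03 − 0.75)/(1.4 − 0.75) = 0.2800/0.6500 = 0.4308
Terminal stock prices: S_uu = 137.2, S_ud = 73.5, S_dd = 39.38
Terminal payoffs (K − S): max(-74.2, 0) = 0, max(-10.5, 0) = 0, max(23.62, 0) = 23.62
Node u (S = 98): V_u = 1/1.03·[0.4308·0.0000 + 0.5692·0.0000] = 0.0000
Node d (S = 52.5): V_d = 1/1.03·[0.4308·0.0000 + 0.5692·23.6250] = 13.0564
Node 0 (S = 70): V_0 = 1/1.03·[0.4308·0.0000 + 0.5692·13.0564] = 7.2156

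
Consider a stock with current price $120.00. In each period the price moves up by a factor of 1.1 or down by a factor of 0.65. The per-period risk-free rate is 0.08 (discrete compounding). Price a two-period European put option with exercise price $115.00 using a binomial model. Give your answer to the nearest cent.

$2.24

Risk-neutral probability p = (1 + 0.08 − 0.65)/(1.1 − 0.65) = 0.4300/0.4500 = 0.9556
Terminal stock prices: S_uu = 145.2, S_ud = 85.8, S_dd = 50.7
Terminal payoffs (K − S): max(-30.2, 0) = 0, max(29.2, 0) = 29.2, max(64.3, 0) = 64.3
Node u (S = 132): V_u = 1/1.08·[0.9556·0.0000 + 0.0444·29.2000] = 1.2016
Node d (S = 78): V_d = 1/1.08·[0.9556·29.2000 + 0.0444·64.3000] = 28.4815
Node 0 (S = 120): V_0 = 1/1.08·[0.9556·1.2016 + 0.0444·28.4815] = 2.2353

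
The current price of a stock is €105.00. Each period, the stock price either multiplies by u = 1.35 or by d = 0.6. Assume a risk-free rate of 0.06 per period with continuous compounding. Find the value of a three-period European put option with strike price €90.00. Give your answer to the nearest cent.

€12.07

Risk-neutral probability p = (e^0.06 − 0.6)/(1.35 − 0.6) = 0.4618/0.7500 = 0.6158
Terminal stock prices: S_uuu = 258.3, S_uud = 114.8, S_udd = 51.03, S_ddd = 22.68
Terminal payoffs (K − S): max(-168.3, 0) = 0, max(-24.82, 0) = 0, max(38.97, 0) = 38.97, max(67.32, 0) = 67.32
Node uu (S = 191.4): V_uu = e^(−0.06)·[0.6158·0.0000 + 0.3842·0.0000] = 0.0000
Node ud (S = 85.05): V_ud = e^(−0.06)·[0.6158·0.0000 + 0.3842·38.9700] = 14.1010
Node dd (S = 37.8): V_dd = e^(−0.06)·[0.6158·38.9700 + 0.3842·67.3200] = 46.9588
Node u (S = 141.8): V_u = e^(−0.06)·[0.6158·0.0000 + 0.3842·14.1010] = 5.1024
Node d (S = 63): V_d = e^(−0.06)·[0.6158·14.1010 + 0.3842·46.9588] = 25.1692
Node 0 (S = 105): V_0 = e^(−0.06)·[0.6158·5.1024 + 0.3842·25.1692] = 12.0663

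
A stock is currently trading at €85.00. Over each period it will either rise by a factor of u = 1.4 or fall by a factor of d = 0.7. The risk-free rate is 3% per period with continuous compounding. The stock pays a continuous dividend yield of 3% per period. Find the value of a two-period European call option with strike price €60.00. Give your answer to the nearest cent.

Per-period risk-free factor R = e^0.03 = 1.0305; dividend-adjusted growth = e^(0.03−0.03) = 1.0000.
Risk-neutral probability p = (1.0000 − 0.7)/(1.4 − 0.7) = 0.3000/0.7000 = 0.4286
Terminal stock prices: S_uu = 166.6, S_ud = 83.3, S_dd = 41.65
Terminal payoffs (S − K): max(106.6, 0) = 106.6, max(23.3, 0) = 23.3, max(-18.35, 0) = 0
Node u (S = 119): V_u = e^(−0.03)·[0.4286·106.6000 + 0.5714·23.3000] = 57.2563
Node d (S = 59.5): V_d = e^(−0.03)·[0.4286·23.3000 + 0.5714·0.0000] = 9.6906
Node 0 (S = 85): V_0 = e^(−0.03)·[0.4286·57.2563 + 0.5714·9.6906] = 29.1870

€29.19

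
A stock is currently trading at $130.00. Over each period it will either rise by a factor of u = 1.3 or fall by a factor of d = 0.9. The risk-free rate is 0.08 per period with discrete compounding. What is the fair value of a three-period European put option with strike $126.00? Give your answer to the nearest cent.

$4.12

Risk-neutral probability p = (1 + 0.08 − 0.9)/(1.3 − 0.9) = 0.1800/0.4000 = 0.4500
Terminal stock prices: S_uuu = 285.6, S_uud = 197.7, S_udd = 136.9, S_ddd = 94.77
Terminal payoffs (K − S): max(-159.6, 0) = 0, max(-71.73, 0) = 0, max(-10.89, 0) = 0, max(31.23, 0) = 31.23
Node uu (S = 219.7): V_uu = 1/1.08·[0.4500·0.0000 + 0.5500·0.0000] = 0.0000
Node ud (S = 152.1): V_ud = 1/1.08·[0.4500·0.0000 + 0.5500·0.0000] = 0.0000
Node dd (S = 105.3): V_dd = 1/1.08·[0.4500·0.0000 + 0.5500·31.2300] = 15.9042
Node u (S = 169): V_u = 1/1.08·[0.4500·0.0000 + 0.5500·0.0000] = 0.0000
Node d (S = 117): V_d = 1/1.08·[0.4500·0.0000 + 0.5500·15.9042] = 8.0993
Node 0 (S = 130): V_0 = 1/1.08·[0.4500·0.0000 + 0.5500·8.0993] = 4.1247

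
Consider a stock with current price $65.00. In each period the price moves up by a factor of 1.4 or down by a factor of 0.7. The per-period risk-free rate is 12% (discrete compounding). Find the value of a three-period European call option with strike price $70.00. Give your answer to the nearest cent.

$22.56

Risk-neutral probability p = (1 + 0.12 − 0.7)/(1.4 − 0.7) = 0.4200/0.7000 = 0.6000
Terminal stock prices: S_uuu = 178.4, S_uud = 89.18, S_udd = 44.59, S_ddd = 22.29
Terminal payoffs (S − K): max(108.4, 0) = 108.4, max(19.18, 0) = 19.18, max(-25.41, 0) = 0, max(-47.71, 0) = 0
Node uu (S = 127.4): V_uu = 1/1.12·[0.6000·108.3600 + 0.4000·19.1800] = 64.9000
Node ud (S = 63.7): V_ud = 1/1.12·[0.6000·19.1800 + 0.4000·0.0000] = 10.2750
Node dd (S = 31.85): V_dd = 1/1.12·[0.6000·0.0000 + 0.4000·0.0000] = 0.0000
Node u (S = 91): V_u = 1/1.12·[0.6000·64.9000 + 0.4000·10.2750] = 38.4375
Node d (S = 45.5): V_d = 1/1.12·[0.6000·10.2750 + 0.4000·0.0000] = 5.5045
Node 0 (S = 65): V_0 = 1/1.12·[0.6000·38.4375 + 0.4000·5.5045] = 22.5574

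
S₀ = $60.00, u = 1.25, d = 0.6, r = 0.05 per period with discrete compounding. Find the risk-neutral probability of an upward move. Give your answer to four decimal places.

p = 0.6923

Risk-neutral probability p = (1 + 0.05 − 0.6)/(1.25 − 0.6) = 0.4500/0.6500 = 0.6923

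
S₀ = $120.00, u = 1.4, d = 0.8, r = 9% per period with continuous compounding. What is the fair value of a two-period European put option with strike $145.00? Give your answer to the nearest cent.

$19.23

Risk-neutral probability p = (e^0.09 − 0.8)/(1.4 − 0.8) = 0.2942/0.6000 = 0.4903
Terminal stock prices: S_uu = 235.2, S_ud = 134.4, S_dd = 76.8
Terminal payoffs (K − S): max(-90.2, 0) = 0, max(10.6, 0) = 10.6, max(68.2, 0) = 68.2
Node u (S = 168): V_u = e^(−0.09)·[0.4903·0.0000 + 0.5097·10.6000] = 4.9379
Node d (S = 96): V_d = e^(−0.09)·[0.4903·10.6000 + 0.5097·68.2000] = 36.5200
Node 0 (S = 120): V_0 = e^(−0.09)·[0.4903·4.9379 + 0.5097·36.5200] = 19.2251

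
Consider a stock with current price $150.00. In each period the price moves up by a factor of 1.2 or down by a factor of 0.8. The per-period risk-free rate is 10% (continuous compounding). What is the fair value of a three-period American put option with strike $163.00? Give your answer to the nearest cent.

$13.00

Risk-neutral probability p = (e^0.1 − 0.8)/(1.2 − 0.8) = 0.3052/0.4000 = 0.7629
Terminal stock prices: S_uuu = 259.2, S_uud = 172.8, S_udd = 115.2, S_ddd = 76.8
Terminal payoffs (K − S): max(-96.2, 0) = 0, max(-9.8, 0) = 0, max(47.8, 0) = 47.8, max(86.2, 0) = 86.2
Node uu (S = 216): continuation = e^(−0.1)·[0.7629·0.0000 + 0.2371·0.0000] = 0.0000; exercise value = 0.0000 ≤ continuation, so V_uu = 0.0000
Node ud (S = 144): continuation = e^(−0.1)·[0.7629·0.0000 + 0.2371·47.8000] = 10.2537; exercise value = 19.0000 > continuation, so V_ud = 19.0000 (exercise)
Node dd (S = 96): continuation = e^(−0.1)·[0.7629·47.8000 + 0.2371·86.2000] = 51.4885; exercise value = 67.0000 > continuation, so V_dd = 67.0000 (exercise)
Node u (S = 180): continuation = e^(−0.1)·[0.7629·0.0000 + 0.2371·19.0000] = 4.0757; exercise value = 0.0000 ≤ continuation, so V_u = 4.0757
Node d (S = 120): continuation = e^(−0.1)·[0.7629·19.0000 + 0.2371·67.0000] = 27.4885; exercise value = 43.0000 > continuation, so V_d = 43.0000 (exercise)
Node 0 (S = 150): continuation = e^(−0.1)·[0.7629·4.0757 + 0.2371·43.0000] = 12.0376; exercise value = 13.0000 > continuation, so V_0 = 13.0000 (exercise)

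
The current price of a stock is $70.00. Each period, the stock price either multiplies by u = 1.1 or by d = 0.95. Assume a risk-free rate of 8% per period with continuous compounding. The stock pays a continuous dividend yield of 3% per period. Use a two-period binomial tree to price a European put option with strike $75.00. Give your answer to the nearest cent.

Per-period risk-free factor R = e^0.08 = 1.0833; dividend-adjusted growth = e^(0.08−0.03) = 1.0513.
Risk-neutral probability p = (1.0513 − 0.95)/(1.1 − 0.95) = 0.1013/0.1500 = 0.6751
Terminal stock prices: S_uu = 84.7, S_ud = 73.15, S_dd = 63.17
Terminal payoffs (K − S): max(-9.7, 0) = 0, max(1.85, 0) = 1.85, max(11.83, 0) = 11.83
Node u (S = 77): V_u = e^(−0.08)·[0.6751·0.0000 + 0.3249·1.8500] = 0.5548
Node d (S = 66.5): V_d = e^(−0.08)·[0.6751·1.8500 + 0.3249·11.8250] = 4.6991
Node 0 (S = 70): V_0 = e^(−0.08)·[0.6751·0.5548 + 0.3249·4.6991] = 1.7549

$1.75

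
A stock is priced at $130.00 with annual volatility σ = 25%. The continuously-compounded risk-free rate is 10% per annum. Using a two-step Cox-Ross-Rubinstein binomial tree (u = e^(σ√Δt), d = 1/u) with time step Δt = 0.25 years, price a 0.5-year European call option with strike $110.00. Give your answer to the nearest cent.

$26.91

CRR parameters: u = e^(σ√Δt) = e^(0.25·√0.25) = 1.1331, d = 1/u = 0.8825
Per-period rate: rΔt = 0.1·0.25 = 0.025, so R = e^0.025 = 1.0253
Risk-neutral probability p = (e^0.025 − 0.8825)/(1.1331 − 0.8825) = 0.1428/0.2507 = 0.5698
Terminal stock prices: S_uu = 166.9, S_ud = 130, S_dd = 101.2
Terminal payoffs (S − K): max(56.92, 0) = 56.92, max(20, 0) = 20, max(-8.756, 0) = 0
Node u (S = 147.3): V_u = e^(−0.025)·[0.5698·56.9233 + 0.4302·20.0000] = 40.0252
Node d (S = 114.7): V_d = e^(−0.025)·[0.5698·20.0000 + 0.4302·0.0000] = 11.1144
Node 0 (S = 130): V_0 = e^(−0.025)·[0.5698·40.0252 + 0.4302·11.1144] = 26.9063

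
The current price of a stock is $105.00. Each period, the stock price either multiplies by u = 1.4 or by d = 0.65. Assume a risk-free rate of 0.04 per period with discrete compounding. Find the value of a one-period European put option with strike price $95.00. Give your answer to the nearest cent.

Risk-neutral probability p = (1 + 0.04 − 0.65)/(1.4 − 0.65) = 0.3900/0.7500 = 0.5200
Terminal stock prices: S_u = 147, S_d = 68.25
Terminal payoffs (K − S): max(-52, 0) = 0, max(26.75, 0) = 26.75
Node 0 (S = 105): V_0 = 1/1.04·[0.5200·0.0000 + 0.4800·26.7500] = 12.3462

$12.35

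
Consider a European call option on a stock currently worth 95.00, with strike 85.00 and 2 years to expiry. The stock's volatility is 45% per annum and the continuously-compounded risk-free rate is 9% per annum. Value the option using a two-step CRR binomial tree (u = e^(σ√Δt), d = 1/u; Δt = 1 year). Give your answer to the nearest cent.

CRR parameters: u = e^(σ√Δt) = e^(0.45·√1) = 1.5683, d = 1/u = 0.6376
Per-period rate: rΔt = 0.09·1 = 0.09, so R = e^0.09 = 1.0942
Risk-neutral probability p = (e^0.09 − 0.6376)/(1.5683 − 0.6376) = 0.4565/0.9307 = 0.4905
Terminal stock prices: S_uu = 233.7, S_ud = 95, S_dd = 38.62
Terminal payoffs (S − K): max(148.7, 0) = 148.7, max(10, 0) = 10, max(-46.38, 0) = 0
Node u (S = 149): V_u = e^(−0.09)·[0.4905·148.6623 + 0.5095·10.0000] = 71.3055
Node d (S = 60.57): V_d = e^(−0.09)·[0.4905·10.0000 + 0.5095·0.0000] = 4.4833
Node 0 (S = 95): V_0 = e^(−0.09)·[0.4905·71.3055 + 0.5095·4.4833] = 34.0557

34.06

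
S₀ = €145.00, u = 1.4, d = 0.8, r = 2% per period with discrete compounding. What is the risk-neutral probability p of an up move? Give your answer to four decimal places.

p = 0.3667

Risk-neutral probability p = (1 + 0.02 − 0.8)/(1.4 − 0.8) = 0.2200/0.6000 = 0.3667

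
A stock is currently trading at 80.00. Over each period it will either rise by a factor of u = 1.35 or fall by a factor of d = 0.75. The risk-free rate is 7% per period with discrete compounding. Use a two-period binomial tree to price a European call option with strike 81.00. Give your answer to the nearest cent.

16.10

Risk-neutral probability p = (1 + 0.07 − 0.75)/(1.35 − 0.75) = 0.3200/0.6000 = 0.5333
Terminal stock prices: S_uu = 145.8, S_ud = 81, S_dd = 45
Terminal payoffs (S − K): max(64.8, 0) = 64.8, max(0, 0) = 0, max(-36, 0) = 0
Node u (S = 108): V_u = 1/1.07·[0.5333·64.8000 + 0.4667·0.0000] = 32.2991
Node d (S = 60): V_d = 1/1.07·[0.5333·0.0000 + 0.4667·0.0000] = 0.0000
Node 0 (S = 80): V_0 = 1/1.07·[0.5333·32.2991 + 0.4667·0.0000] = 16.0992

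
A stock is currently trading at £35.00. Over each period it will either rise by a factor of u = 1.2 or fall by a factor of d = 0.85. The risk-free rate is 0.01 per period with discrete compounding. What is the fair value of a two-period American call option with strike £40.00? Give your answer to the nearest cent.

Risk-neutral probability p = (1 + 0.01 − 0.85)/(1.2 − 0.85) = 0.1600/0.3500 = 0.4571
Terminal stock prices: S_uu = 50.4, S_ud = 35.7, S_dd = 25.29
Terminal payoffs (S − K): max(10.4, 0) = 10.4, max(-4.3, 0) = 0, max(-14.71, 0) = 0
Node u (S = 42): continuation = 1/1.01·[0.4571·10.4000 + 0.5429·0.0000] = 4.7072; exercise value = 2.0000 ≤ continuation, so V_u = 4.7072
Node d (S = 29.75): continuation = 1/1.01·[0.4571·0.0000 + 0.5429·0.0000] = 0.0000; exercise value = 0.0000 ≤ continuation, so V_d = 0.0000
Node 0 (S = 35): continuation = 1/1.01·[0.4571·4.7072 + 0.5429·0.0000] = 2.1306; exercise value = 0.0000 ≤ continuation, so V_0 = 2.1306

£2.13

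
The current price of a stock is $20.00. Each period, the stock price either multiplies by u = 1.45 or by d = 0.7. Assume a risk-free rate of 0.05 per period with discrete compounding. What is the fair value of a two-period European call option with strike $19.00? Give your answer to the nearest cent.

Risk-neutral probability p = (1 + 0.05 − 0.7)/(1.45 − 0.7) = 0.3500/0.7500 = 0.4667
Terminal stock prices: S_uu = 42.05, S_ud = 20.3, S_dd = 9.8
Terminal payoffs (S − K): max(23.05, 0) = 23.05, max(1.3, 0) = 1.3, max(-9.2, 0) = 0
Node u (S = 29): V_u = 1/1.05·[0.4667·23.0500 + 0.5333·1.3000] = 10.9048
Node d (S = 14): V_d = 1/1.05·[0.4667·1.3000 + 0.5333·0.0000] = 0.5778
Node 0 (S = 20): V_0 = 1/1.05·[0.4667·10.9048 + 0.5333·0.5778] = 5.1400

$5.14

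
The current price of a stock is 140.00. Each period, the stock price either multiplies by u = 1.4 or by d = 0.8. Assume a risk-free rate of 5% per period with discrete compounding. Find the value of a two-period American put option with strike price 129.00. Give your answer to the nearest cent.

12.16

Risk-neutral probability p = (1 + 0.05 − 0.8)/(1.4 − 0.8) = 0.2500/0.6000 = 0.4167
Terminal stock prices: S_uu = 274.4, S_ud = 156.8, S_dd = 89.6
Terminal payoffs (K − S): max(-145.4, 0) = 0, max(-27.8, 0) = 0, max(39.4, 0) = 39.4
Node u (S = 196): continuation = 1/1.05·[0.4167·0.0000 + 0.5833·0.0000] = 0.0000; exercise value = 0.0000 ≤ continuation, so V_u = 0.0000
Node d (S = 112): continuation = 1/1.05·[0.4167·0.0000 + 0.5833·39.4000] = 21.8889; exercise value = 17.0000 ≤ continuation, so V_d = 21.8889
Node 0 (S = 140): continuation = 1/1.05·[0.4167·0.0000 + 0.5833·21.8889] = 12.1605; exercise value = 0.0000 ≤ continuation, so V_0 = 12.1605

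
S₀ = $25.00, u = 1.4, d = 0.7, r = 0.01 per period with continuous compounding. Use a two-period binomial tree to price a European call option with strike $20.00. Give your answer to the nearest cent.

$7.75

Risk-neutral probability p = (e^0.01 − 0.7)/(1.4 − 0.7) = 0.3101/0.7000 = 0.4429
Terminal stock prices: S_uu = 49, S_ud = 24.5, S_dd = 12.25
Terminal payoffs (S − K): max(29, 0) = 29, max(4.5, 0) = 4.5, max(-7.75, 0) = 0
Node u (S = 35): V_u = e^(−0.01)·[0.4429·29.0000 + 0.5571·4.5000] = 15.1990
Node d (S = 17.5): V_d = e^(−0.01)·[0.4429·4.5000 + 0.5571·0.0000] = 1.9733
Node 0 (S = 25): V_0 = e^(−0.01)·[0.4429·15.1990 + 0.5571·1.9733] = 7.7534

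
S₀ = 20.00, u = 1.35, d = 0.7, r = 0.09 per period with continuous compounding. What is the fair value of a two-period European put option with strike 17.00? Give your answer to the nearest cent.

Risk-neutral probability p = (e^0.09 − 0.7)/(1.35 − 0.7) = 0.3942/0.6500 = 0.6064
Terminal stock prices: S_uu = 36.45, S_ud = 18.9, S_dd = 9.8
Terminal payoffs (K − S): max(-19.45, 0) = 0, max(-1.9, 0) = 0, max(7.2, 0) = 7.2
Node u (S = 27): V_u = e^(−0.09)·[0.6064·0.0000 + 0.3936·0.0000] = 0.0000
Node d (S = 14): V_d = e^(−0.09)·[0.6064·0.0000 + 0.3936·7.2000] = 2.5899
Node 0 (S = 20): V_0 = e^(−0.09)·[0.6064·0.0000 + 0.3936·2.5899] = 0.9316

0.93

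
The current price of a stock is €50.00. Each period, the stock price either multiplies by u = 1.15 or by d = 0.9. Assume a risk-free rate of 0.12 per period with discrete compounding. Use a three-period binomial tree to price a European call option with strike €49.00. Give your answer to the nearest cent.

€15.20

Risk-neutral probability p = (1 + 0.12 − 0.9)/(1.15 − 0.9) = 0.2200/0.2500 = 0.8800
Terminal stock prices: S_uuu = 76.04, S_uud = 59.51, S_udd = 46.57, S_ddd = 36.45
Terminal payoffs (S − K): max(27.04, 0) = 27.04, max(10.51, 0) = 10.51, max(-2.425, 0) = 0, max(-12.55, 0) = 0
Node uu (S = 66.12): V_uu = 1/1.12·[0.8800·27.0437 + 0.1200·10.5125] = 22.3750
Node ud (S = 51.75): V_ud = 1/1.12·[0.8800·10.5125 + 0.1200·0.0000] = 8.2598
Node dd (S = 40.5): V_dd = 1/1.12·[0.8800·0.0000 + 0.1200·0.0000] = 0.0000
Node u (S = 57.5): V_u = 1/1.12·[0.8800·22.3750 + 0.1200·8.2598] = 18.4653
Node d (S = 45): V_d = 1/1.12·[0.8800·8.2598 + 0.1200·0.0000] = 6.4899
Node 0 (S = 50): V_0 = 1/1.12·[0.8800·18.4653 + 0.1200·6.4899] = 15.2038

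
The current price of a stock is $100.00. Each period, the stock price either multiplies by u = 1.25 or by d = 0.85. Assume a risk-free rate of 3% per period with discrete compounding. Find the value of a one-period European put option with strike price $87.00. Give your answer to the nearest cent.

Risk-neutral probability p = (1 + 0.03 − 0.85)/(1.25 − 0.85) = 0.1800/0.4000 = 0.4500
Terminal stock prices: S_u = 125, S_d = 85
Terminal payoffs (K − S): max(-38, 0) = 0, max(2, 0) = 2
Node 0 (S = 100): V_0 = 1/1.03·[0.4500·0.0000 + 0.5500·2.0000] = 1.0680

$1.07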